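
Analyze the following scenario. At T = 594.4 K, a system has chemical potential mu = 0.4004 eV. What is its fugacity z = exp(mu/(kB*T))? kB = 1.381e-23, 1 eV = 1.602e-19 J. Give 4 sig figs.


Step 1: Convert mu to Joules: 0.4004*1.602e-19 = 6.414e-20 J
Step 2: kB*T = 1.381e-23*594.4 = 8.209e-21 J
Step 3: mu/(kB*T) = 7.814
Step 4: z = exp(7.814) = 2475

2475


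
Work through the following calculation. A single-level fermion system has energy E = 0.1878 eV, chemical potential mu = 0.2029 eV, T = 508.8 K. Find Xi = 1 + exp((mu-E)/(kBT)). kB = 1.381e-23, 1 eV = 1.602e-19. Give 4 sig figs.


Step 1: (mu - E) = 0.2029 - 0.1878 = 0.0151 eV
Step 2: x = (mu-E)*eV/(kB*T) = 0.0151*1.602e-19/(1.381e-23*508.8) = 0.3443
Step 3: exp(x) = 1.411
Step 4: Xi = 1 + 1.411 = 2.411

2.411


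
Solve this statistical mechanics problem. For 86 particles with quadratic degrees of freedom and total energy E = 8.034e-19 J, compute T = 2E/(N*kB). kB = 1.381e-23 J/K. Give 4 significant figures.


Step 1: Numerator = 2*E = 2*8.034e-19 = 1.607e-18 J
Step 2: Denominator = N*kB = 86*1.381e-23 = 1.188e-21
Step 3: T = 1.607e-18 / 1.188e-21 = 1353 K

1353


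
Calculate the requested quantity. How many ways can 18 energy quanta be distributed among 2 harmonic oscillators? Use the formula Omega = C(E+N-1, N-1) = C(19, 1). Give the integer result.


Step 1: Use binomial coefficient C(19, 1)
Step 2: Numerator = 19! / 18!
Step 3: Denominator = 1!
Step 4: Omega = 19

19


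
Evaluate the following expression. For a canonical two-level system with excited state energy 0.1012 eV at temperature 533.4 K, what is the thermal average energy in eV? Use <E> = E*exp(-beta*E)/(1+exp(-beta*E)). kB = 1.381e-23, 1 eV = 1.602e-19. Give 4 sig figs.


Step 1: beta*E = 0.1012*1.602e-19/(1.381e-23*533.4) = 2.201
Step 2: exp(-beta*E) = 0.1107
Step 3: <E> = 0.1012*0.1107/(1+0.1107) = 0.01009 eV

0.01009


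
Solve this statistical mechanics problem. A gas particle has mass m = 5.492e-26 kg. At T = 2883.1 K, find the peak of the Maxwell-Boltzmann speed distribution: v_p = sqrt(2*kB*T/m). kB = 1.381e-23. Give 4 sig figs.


Step 1: Numerator = 2*kB*T = 2*1.381e-23*2883.1 = 7.963e-20
Step 2: Ratio = 7.963e-20 / 5.492e-26 = 1.45e+06
Step 3: v_p = sqrt(1.45e+06) = 1204 m/s

1204


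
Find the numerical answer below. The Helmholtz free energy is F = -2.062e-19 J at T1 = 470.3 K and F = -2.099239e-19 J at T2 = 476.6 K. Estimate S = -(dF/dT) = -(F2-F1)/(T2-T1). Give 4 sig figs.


Step 1: dF = F2 - F1 = -2.099239e-19 - (-2.062e-19) = -3.7239e-21 J
Step 2: dT = T2 - T1 = 476.6 - 470.3 = 6.3 K
Step 3: S = -dF/dT = -(-3.7239e-21)/6.3 = 5.911e-22 J/K

5.911e-22


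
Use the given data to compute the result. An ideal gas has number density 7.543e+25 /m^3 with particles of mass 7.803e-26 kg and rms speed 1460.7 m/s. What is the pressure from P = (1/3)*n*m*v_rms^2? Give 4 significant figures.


Step 1: v_rms^2 = 1460.7^2 = 2.134e+06
Step 2: n*m = 7.543e+25*7.803e-26 = 5.886
Step 3: P = (1/3)*5.886*2.134e+06 = 4.186e+06 Pa

4.186e+06


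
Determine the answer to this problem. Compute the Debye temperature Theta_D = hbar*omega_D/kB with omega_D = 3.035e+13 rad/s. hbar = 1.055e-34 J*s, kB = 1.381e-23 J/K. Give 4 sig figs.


Step 1: hbar*omega_D = 1.055e-34 * 3.035e+13 = 3.202e-21 J
Step 2: Theta_D = 3.202e-21 / 1.381e-23
Step 3: Theta_D = 231.9 K

231.9


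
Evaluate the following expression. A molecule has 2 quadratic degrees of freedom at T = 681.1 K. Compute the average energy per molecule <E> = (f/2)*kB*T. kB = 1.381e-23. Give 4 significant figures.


Step 1: f/2 = 2/2 = 1
Step 2: kB*T = 1.381e-23 * 681.1 = 9.406e-21
Step 3: <E> = 1 * 9.406e-21 = 9.406e-21 J

9.406e-21


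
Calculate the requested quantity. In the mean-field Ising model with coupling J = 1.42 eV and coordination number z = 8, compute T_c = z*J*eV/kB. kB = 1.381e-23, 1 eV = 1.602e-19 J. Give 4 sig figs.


Step 1: z*J = 8*1.42 = 11.36 eV
Step 2: Convert to Joules: 11.36*1.602e-19 = 1.82e-18 J
Step 3: T_c = 1.82e-18 / 1.381e-23 = 1.318e+05 K

1.318e+05


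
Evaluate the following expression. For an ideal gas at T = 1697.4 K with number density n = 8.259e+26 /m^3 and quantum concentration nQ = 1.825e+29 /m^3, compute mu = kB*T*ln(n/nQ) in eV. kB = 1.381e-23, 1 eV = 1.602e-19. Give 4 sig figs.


Step 1: n/nQ = 8.259e+26/1.825e+29 = 0.004525
Step 2: ln(n/nQ) = -5.398
Step 3: mu = kB*T*ln(n/nQ) = 2.344e-20*-5.398 = -1.265e-19 J
Step 4: Convert to eV: -1.265e-19/1.602e-19 = -0.7899 eV

-0.7899


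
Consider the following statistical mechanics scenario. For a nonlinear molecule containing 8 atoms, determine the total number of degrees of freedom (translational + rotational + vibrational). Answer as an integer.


Step 1: Translational DOF = 3
Step 2: Rotational DOF (nonlinear) = 3
Step 3: Vibrational DOF = 3*8 - 6 = 18
Step 4: Total = 3 + 3 + 18 = 24

24


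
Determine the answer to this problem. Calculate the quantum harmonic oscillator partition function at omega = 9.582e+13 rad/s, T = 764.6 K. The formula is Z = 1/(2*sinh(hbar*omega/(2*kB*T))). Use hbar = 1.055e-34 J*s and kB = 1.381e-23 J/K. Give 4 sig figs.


Step 1: Compute x = hbar*omega/(kB*T) = 1.055e-34*9.582e+13/(1.381e-23*764.6) = 0.9574
Step 2: x/2 = 0.4787
Step 3: sinh(x/2) = 0.4972
Step 4: Z = 1/(2*0.4972) = 1.006

1.006


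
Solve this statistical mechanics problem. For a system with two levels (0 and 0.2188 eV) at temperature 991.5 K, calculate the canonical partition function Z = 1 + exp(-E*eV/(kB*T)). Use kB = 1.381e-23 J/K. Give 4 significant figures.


Step 1: Compute beta*E = E*eV/(kB*T) = 0.2188*1.602e-19/(1.381e-23*991.5) = 2.56
Step 2: exp(-beta*E) = exp(-2.56) = 0.07731
Step 3: Z = 1 + 0.07731 = 1.077

1.077


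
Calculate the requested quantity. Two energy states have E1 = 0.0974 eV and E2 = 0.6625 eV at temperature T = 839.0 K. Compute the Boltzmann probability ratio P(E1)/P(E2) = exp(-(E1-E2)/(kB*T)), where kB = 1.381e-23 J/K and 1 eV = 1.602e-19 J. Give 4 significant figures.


Step 1: Compute energy difference dE = E1 - E2 = 0.0974 - 0.6625 = -0.5651 eV
Step 2: Convert to Joules: dE_J = -0.5651 * 1.602e-19 = -9.053e-20 J
Step 3: Compute exponent = -dE_J / (kB * T) = -(-9.053e-20) / (1.381e-23 * 839.0) = 7.813
Step 4: P(E1)/P(E2) = exp(7.813) = 2473

2473


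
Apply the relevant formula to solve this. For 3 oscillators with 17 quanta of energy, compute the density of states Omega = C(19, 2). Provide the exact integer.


Step 1: Use binomial coefficient C(19, 2)
Step 2: Numerator = 19! / 17!
Step 3: Denominator = 2!
Step 4: Omega = 171

171


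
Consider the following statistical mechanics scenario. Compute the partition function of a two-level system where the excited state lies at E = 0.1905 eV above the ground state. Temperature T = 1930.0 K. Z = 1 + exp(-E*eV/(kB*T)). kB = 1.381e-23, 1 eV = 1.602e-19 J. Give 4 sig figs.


Step 1: Compute beta*E = E*eV/(kB*T) = 0.1905*1.602e-19/(1.381e-23*1930.0) = 1.145
Step 2: exp(-beta*E) = exp(-1.145) = 0.3182
Step 3: Z = 1 + 0.3182 = 1.318

1.318


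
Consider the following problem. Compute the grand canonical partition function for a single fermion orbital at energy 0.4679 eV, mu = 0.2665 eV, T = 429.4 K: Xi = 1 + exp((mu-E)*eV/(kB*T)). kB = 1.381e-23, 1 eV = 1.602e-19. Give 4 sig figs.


Step 1: (mu - E) = 0.2665 - 0.4679 = -0.2014 eV
Step 2: x = (mu-E)*eV/(kB*T) = -0.2014*1.602e-19/(1.381e-23*429.4) = -5.441
Step 3: exp(x) = 0.004336
Step 4: Xi = 1 + 0.004336 = 1.004

1.004


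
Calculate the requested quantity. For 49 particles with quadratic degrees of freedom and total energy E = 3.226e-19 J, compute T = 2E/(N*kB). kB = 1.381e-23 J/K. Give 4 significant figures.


Step 1: Numerator = 2*E = 2*3.226e-19 = 6.452e-19 J
Step 2: Denominator = N*kB = 49*1.381e-23 = 6.767e-22
Step 3: T = 6.452e-19 / 6.767e-22 = 953.5 K

953.5


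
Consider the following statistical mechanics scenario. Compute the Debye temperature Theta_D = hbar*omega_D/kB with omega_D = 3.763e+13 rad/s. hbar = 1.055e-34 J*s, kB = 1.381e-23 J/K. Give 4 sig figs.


Step 1: hbar*omega_D = 1.055e-34 * 3.763e+13 = 3.97e-21 J
Step 2: Theta_D = 3.97e-21 / 1.381e-23
Step 3: Theta_D = 287.5 K

287.5


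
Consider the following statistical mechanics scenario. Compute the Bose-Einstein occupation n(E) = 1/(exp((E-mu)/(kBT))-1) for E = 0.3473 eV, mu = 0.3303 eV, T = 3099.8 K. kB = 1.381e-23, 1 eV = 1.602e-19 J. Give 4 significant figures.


Step 1: (E - mu) = 0.017 eV
Step 2: x = (E-mu)*eV/(kB*T) = 0.017*1.602e-19/(1.381e-23*3099.8) = 0.06362
Step 3: exp(x) = 1.066
Step 4: n = 1/(exp(x)-1) = 15.22

15.22


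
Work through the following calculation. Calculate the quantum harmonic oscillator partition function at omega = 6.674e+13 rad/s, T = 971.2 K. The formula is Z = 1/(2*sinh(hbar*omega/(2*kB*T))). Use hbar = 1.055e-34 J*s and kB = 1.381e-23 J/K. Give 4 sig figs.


Step 1: Compute x = hbar*omega/(kB*T) = 1.055e-34*6.674e+13/(1.381e-23*971.2) = 0.525
Step 2: x/2 = 0.2625
Step 3: sinh(x/2) = 0.2655
Step 4: Z = 1/(2*0.2655) = 1.883

1.883


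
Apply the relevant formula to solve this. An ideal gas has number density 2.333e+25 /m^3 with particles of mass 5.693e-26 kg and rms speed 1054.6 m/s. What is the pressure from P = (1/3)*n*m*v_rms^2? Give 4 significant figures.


Step 1: v_rms^2 = 1054.6^2 = 1.112e+06
Step 2: n*m = 2.333e+25*5.693e-26 = 1.328
Step 3: P = (1/3)*1.328*1.112e+06 = 4.924e+05 Pa

4.924e+05


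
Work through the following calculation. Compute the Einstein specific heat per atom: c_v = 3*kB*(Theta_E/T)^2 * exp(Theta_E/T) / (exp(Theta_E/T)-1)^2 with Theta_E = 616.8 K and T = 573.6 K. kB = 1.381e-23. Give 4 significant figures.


Step 1: x = Theta_E/T = 616.8/573.6 = 1.075
Step 2: x^2 = 1.156
Step 3: exp(x) = 2.931
Step 4: c_v = 3*1.381e-23*1.156*2.931/(2.931-1)^2 = 3.766e-23

3.766e-23


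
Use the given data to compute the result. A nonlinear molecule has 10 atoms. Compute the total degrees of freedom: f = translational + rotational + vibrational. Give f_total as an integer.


Step 1: Translational DOF = 3
Step 2: Rotational DOF (nonlinear) = 3
Step 3: Vibrational DOF = 3*10 - 6 = 24
Step 4: Total = 3 + 3 + 24 = 30

30


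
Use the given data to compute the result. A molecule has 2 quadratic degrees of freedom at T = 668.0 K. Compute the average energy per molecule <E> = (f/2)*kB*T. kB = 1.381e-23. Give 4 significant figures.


Step 1: f/2 = 2/2 = 1
Step 2: kB*T = 1.381e-23 * 668.0 = 9.225e-21
Step 3: <E> = 1 * 9.225e-21 = 9.225e-21 J

9.225e-21


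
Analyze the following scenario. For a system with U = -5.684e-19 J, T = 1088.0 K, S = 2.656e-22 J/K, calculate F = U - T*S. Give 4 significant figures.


Step 1: T*S = 1088.0 * 2.656e-22 = 2.89e-19 J
Step 2: F = U - T*S = -5.684e-19 - 2.89e-19
Step 3: F = -8.574e-19 J

-8.574e-19


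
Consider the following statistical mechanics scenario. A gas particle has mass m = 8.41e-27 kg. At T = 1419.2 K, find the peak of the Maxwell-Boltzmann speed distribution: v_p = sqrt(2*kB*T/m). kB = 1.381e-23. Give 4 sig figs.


Step 1: Numerator = 2*kB*T = 2*1.381e-23*1419.2 = 3.92e-20
Step 2: Ratio = 3.92e-20 / 8.41e-27 = 4.661e+06
Step 3: v_p = sqrt(4.661e+06) = 2159 m/s

2159


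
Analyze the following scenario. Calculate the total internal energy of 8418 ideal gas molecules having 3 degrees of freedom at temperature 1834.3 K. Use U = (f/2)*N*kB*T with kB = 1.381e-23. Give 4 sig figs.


Step 1: f/2 = 3/2 = 1.5
Step 2: N*kB*T = 8418*1.381e-23*1834.3 = 2.132e-16
Step 3: U = 1.5 * 2.132e-16 = 3.199e-16 J

3.199e-16


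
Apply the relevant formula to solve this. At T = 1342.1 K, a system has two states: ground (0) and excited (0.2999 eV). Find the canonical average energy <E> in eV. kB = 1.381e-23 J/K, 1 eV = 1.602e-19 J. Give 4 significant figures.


Step 1: beta*E = 0.2999*1.602e-19/(1.381e-23*1342.1) = 2.592
Step 2: exp(-beta*E) = 0.07486
Step 3: <E> = 0.2999*0.07486/(1+0.07486) = 0.02089 eV

0.02089


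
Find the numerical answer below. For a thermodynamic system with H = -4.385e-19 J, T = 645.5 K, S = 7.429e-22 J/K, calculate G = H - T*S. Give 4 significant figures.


Step 1: T*S = 645.5 * 7.429e-22 = 4.795e-19 J
Step 2: G = H - T*S = -4.385e-19 - 4.795e-19
Step 3: G = -9.18e-19 J

-9.18e-19


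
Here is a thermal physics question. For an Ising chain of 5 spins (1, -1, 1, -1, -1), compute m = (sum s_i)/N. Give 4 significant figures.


Step 1: Count up spins (+1): 2, down spins (-1): 3
Step 2: Total magnetization M = 2 - 3 = -1
Step 3: m = M/N = -1/5 = -0.2

-0.2


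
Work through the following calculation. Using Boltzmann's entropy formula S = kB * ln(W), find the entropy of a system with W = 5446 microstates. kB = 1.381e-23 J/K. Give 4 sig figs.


Step 1: ln(W) = ln(5446) = 8.603
Step 2: S = kB * ln(W) = 1.381e-23 * 8.603
Step 3: S = 1.188e-22 J/K

1.188e-22


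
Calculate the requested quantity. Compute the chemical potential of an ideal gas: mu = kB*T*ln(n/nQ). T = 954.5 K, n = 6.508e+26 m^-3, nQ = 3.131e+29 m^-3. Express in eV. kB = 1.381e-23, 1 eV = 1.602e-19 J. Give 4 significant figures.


Step 1: n/nQ = 6.508e+26/3.131e+29 = 0.002079
Step 2: ln(n/nQ) = -6.176
Step 3: mu = kB*T*ln(n/nQ) = 1.318e-20*-6.176 = -8.141e-20 J
Step 4: Convert to eV: -8.141e-20/1.602e-19 = -0.5082 eV

-0.5082


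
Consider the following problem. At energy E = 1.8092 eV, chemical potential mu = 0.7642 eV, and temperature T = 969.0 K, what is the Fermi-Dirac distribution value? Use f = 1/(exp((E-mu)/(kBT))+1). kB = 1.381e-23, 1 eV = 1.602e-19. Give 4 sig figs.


Step 1: (E - mu) = 1.8092 - 0.7642 = 1.045 eV
Step 2: Convert: (E-mu)*eV = 1.674e-19 J
Step 3: x = (E-mu)*eV/(kB*T) = 12.51
Step 4: f = 1/(exp(12.51)+1) = 3.689e-06

3.689e-06


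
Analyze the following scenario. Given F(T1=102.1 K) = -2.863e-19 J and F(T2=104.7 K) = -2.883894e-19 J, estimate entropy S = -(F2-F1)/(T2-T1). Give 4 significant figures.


Step 1: dF = F2 - F1 = -2.883894e-19 - (-2.863e-19) = -2.0894e-21 J
Step 2: dT = T2 - T1 = 104.7 - 102.1 = 2.6 K
Step 3: S = -dF/dT = -(-2.0894e-21)/2.6 = 8.036e-22 J/K

8.036e-22


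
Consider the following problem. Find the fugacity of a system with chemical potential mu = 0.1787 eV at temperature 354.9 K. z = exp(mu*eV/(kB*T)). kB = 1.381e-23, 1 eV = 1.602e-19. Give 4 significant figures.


Step 1: Convert mu to Joules: 0.1787*1.602e-19 = 2.863e-20 J
Step 2: kB*T = 1.381e-23*354.9 = 4.901e-21 J
Step 3: mu/(kB*T) = 5.841
Step 4: z = exp(5.841) = 344.1

344.1


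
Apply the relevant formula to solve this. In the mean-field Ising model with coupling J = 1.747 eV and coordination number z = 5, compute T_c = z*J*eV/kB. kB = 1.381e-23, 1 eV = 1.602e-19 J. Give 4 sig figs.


Step 1: z*J = 5*1.747 = 8.735 eV
Step 2: Convert to Joules: 8.735*1.602e-19 = 1.399e-18 J
Step 3: T_c = 1.399e-18 / 1.381e-23 = 1.013e+05 K

1.013e+05


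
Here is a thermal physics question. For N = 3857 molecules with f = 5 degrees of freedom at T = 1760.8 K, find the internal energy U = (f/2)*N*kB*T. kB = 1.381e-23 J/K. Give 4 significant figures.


Step 1: f/2 = 5/2 = 2.5
Step 2: N*kB*T = 3857*1.381e-23*1760.8 = 9.379e-17
Step 3: U = 2.5 * 9.379e-17 = 2.345e-16 J

2.345e-16


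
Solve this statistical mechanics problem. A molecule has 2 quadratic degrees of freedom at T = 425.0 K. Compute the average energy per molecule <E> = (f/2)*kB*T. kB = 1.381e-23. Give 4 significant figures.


Step 1: f/2 = 2/2 = 1
Step 2: kB*T = 1.381e-23 * 425.0 = 5.869e-21
Step 3: <E> = 1 * 5.869e-21 = 5.869e-21 J

5.869e-21


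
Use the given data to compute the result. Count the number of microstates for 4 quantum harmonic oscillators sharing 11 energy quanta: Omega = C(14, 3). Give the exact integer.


Step 1: Use binomial coefficient C(14, 3)
Step 2: Numerator = 14! / 11!
Step 3: Denominator = 3!
Step 4: Omega = 364

364


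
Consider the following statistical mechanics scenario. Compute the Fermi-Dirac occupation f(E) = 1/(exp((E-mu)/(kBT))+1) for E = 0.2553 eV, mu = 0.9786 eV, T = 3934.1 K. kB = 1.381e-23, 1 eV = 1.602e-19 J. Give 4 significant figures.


Step 1: (E - mu) = 0.2553 - 0.9786 = -0.7233 eV
Step 2: Convert: (E-mu)*eV = -1.159e-19 J
Step 3: x = (E-mu)*eV/(kB*T) = -2.133
Step 4: f = 1/(exp(-2.133)+1) = 0.894

0.894


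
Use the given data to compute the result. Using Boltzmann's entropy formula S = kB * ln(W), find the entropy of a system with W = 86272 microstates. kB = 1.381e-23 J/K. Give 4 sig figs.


Step 1: ln(W) = ln(86272) = 11.37
Step 2: S = kB * ln(W) = 1.381e-23 * 11.37
Step 3: S = 1.57e-22 J/K

1.57e-22


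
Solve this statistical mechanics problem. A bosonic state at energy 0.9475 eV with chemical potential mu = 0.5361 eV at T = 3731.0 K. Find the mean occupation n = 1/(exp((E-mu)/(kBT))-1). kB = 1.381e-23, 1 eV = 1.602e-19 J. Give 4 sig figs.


Step 1: (E - mu) = 0.4114 eV
Step 2: x = (E-mu)*eV/(kB*T) = 0.4114*1.602e-19/(1.381e-23*3731.0) = 1.279
Step 3: exp(x) = 3.593
Step 4: n = 1/(exp(x)-1) = 0.3856

0.3856


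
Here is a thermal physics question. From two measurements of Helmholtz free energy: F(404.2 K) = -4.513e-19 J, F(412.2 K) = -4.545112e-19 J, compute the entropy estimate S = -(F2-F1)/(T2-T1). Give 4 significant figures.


Step 1: dF = F2 - F1 = -4.545112e-19 - (-4.513e-19) = -3.2112e-21 J
Step 2: dT = T2 - T1 = 412.2 - 404.2 = 8 K
Step 3: S = -dF/dT = -(-3.2112e-21)/8 = 4.014e-22 J/K

4.014e-22


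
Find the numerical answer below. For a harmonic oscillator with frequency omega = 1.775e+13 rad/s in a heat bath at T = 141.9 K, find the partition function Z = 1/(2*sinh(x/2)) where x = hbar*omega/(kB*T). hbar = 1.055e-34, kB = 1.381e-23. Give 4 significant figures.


Step 1: Compute x = hbar*omega/(kB*T) = 1.055e-34*1.775e+13/(1.381e-23*141.9) = 0.9556
Step 2: x/2 = 0.4778
Step 3: sinh(x/2) = 0.4962
Step 4: Z = 1/(2*0.4962) = 1.008

1.008


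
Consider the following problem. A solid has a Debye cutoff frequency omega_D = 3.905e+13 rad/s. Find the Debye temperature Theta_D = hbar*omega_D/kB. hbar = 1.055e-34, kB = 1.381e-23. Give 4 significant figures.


Step 1: hbar*omega_D = 1.055e-34 * 3.905e+13 = 4.12e-21 J
Step 2: Theta_D = 4.12e-21 / 1.381e-23
Step 3: Theta_D = 298.3 K

298.3


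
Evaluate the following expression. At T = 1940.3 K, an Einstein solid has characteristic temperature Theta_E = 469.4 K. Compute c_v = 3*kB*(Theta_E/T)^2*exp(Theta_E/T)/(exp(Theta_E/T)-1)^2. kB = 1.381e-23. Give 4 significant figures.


Step 1: x = Theta_E/T = 469.4/1940.3 = 0.2419
Step 2: x^2 = 0.05853
Step 3: exp(x) = 1.274
Step 4: c_v = 3*1.381e-23*0.05853*1.274/(1.274-1)^2 = 4.123e-23

4.123e-23


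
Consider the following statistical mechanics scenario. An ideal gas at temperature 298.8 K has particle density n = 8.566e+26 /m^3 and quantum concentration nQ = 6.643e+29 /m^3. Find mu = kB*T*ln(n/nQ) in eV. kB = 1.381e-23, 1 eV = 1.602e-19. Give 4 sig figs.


Step 1: n/nQ = 8.566e+26/6.643e+29 = 0.001289
Step 2: ln(n/nQ) = -6.654
Step 3: mu = kB*T*ln(n/nQ) = 4.126e-21*-6.654 = -2.746e-20 J
Step 4: Convert to eV: -2.746e-20/1.602e-19 = -0.1714 eV

-0.1714


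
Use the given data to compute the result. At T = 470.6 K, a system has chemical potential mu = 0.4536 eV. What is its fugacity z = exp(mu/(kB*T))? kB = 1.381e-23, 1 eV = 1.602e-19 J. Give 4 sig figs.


Step 1: Convert mu to Joules: 0.4536*1.602e-19 = 7.267e-20 J
Step 2: kB*T = 1.381e-23*470.6 = 6.499e-21 J
Step 3: mu/(kB*T) = 11.18
Step 4: z = exp(11.18) = 7.177e+04

7.177e+04


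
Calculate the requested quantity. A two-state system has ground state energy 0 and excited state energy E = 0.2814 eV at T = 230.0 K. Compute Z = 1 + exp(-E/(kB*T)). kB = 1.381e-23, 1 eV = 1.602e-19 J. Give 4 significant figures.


Step 1: Compute beta*E = E*eV/(kB*T) = 0.2814*1.602e-19/(1.381e-23*230.0) = 14.19
Step 2: exp(-beta*E) = exp(-14.19) = 6.858e-07
Step 3: Z = 1 + 6.858e-07 = 1

1


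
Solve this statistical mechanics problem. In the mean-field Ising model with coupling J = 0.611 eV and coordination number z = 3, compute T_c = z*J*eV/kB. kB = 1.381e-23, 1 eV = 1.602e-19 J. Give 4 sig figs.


Step 1: z*J = 3*0.611 = 1.833 eV
Step 2: Convert to Joules: 1.833*1.602e-19 = 2.936e-19 J
Step 3: T_c = 2.936e-19 / 1.381e-23 = 2.126e+04 K

2.126e+04


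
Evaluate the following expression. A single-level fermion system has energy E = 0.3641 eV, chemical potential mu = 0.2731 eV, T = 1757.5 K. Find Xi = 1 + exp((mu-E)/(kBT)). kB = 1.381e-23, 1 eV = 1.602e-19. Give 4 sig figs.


Step 1: (mu - E) = 0.2731 - 0.3641 = -0.091 eV
Step 2: x = (mu-E)*eV/(kB*T) = -0.091*1.602e-19/(1.381e-23*1757.5) = -0.6006
Step 3: exp(x) = 0.5485
Step 4: Xi = 1 + 0.5485 = 1.548

1.548


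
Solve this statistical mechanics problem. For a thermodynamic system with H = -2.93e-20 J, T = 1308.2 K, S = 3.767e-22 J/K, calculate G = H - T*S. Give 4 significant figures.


Step 1: T*S = 1308.2 * 3.767e-22 = 4.928e-19 J
Step 2: G = H - T*S = -2.93e-20 - 4.928e-19
Step 3: G = -5.221e-19 J

-5.221e-19


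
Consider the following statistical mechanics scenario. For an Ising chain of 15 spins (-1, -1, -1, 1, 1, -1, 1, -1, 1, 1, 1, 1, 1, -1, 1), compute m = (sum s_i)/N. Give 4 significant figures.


Step 1: Count up spins (+1): 9, down spins (-1): 6
Step 2: Total magnetization M = 9 - 6 = 3
Step 3: m = M/N = 3/15 = 0.2

0.2


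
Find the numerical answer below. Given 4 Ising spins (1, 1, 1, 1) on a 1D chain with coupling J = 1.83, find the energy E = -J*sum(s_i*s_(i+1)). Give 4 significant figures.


Step 1: Nearest-neighbor products: 1, 1, 1
Step 2: Sum of products = 3
Step 3: E = -1.83 * 3 = -5.49

-5.49


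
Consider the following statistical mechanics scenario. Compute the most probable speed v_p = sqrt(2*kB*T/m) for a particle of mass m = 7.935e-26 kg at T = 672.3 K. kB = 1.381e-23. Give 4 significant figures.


Step 1: Numerator = 2*kB*T = 2*1.381e-23*672.3 = 1.857e-20
Step 2: Ratio = 1.857e-20 / 7.935e-26 = 2.34e+05
Step 3: v_p = sqrt(2.34e+05) = 483.7 m/s

483.7


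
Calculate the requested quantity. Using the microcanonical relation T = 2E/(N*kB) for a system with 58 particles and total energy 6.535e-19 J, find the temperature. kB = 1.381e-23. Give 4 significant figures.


Step 1: Numerator = 2*E = 2*6.535e-19 = 1.307e-18 J
Step 2: Denominator = N*kB = 58*1.381e-23 = 8.01e-22
Step 3: T = 1.307e-18 / 8.01e-22 = 1632 K

1632


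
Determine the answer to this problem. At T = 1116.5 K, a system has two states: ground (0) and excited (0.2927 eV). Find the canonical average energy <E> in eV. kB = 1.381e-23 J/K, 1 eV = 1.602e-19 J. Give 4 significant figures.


Step 1: beta*E = 0.2927*1.602e-19/(1.381e-23*1116.5) = 3.041
Step 2: exp(-beta*E) = 0.04778
Step 3: <E> = 0.2927*0.04778/(1+0.04778) = 0.01335 eV

0.01335


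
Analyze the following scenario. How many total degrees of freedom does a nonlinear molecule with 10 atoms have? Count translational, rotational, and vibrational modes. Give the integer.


Step 1: Translational DOF = 3
Step 2: Rotational DOF (nonlinear) = 3
Step 3: Vibrational DOF = 3*10 - 6 = 24
Step 4: Total = 3 + 3 + 24 = 30

30


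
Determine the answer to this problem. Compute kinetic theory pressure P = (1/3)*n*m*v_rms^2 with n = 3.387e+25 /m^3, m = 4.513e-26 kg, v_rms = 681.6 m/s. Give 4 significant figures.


Step 1: v_rms^2 = 681.6^2 = 4.646e+05
Step 2: n*m = 3.387e+25*4.513e-26 = 1.529
Step 3: P = (1/3)*1.529*4.646e+05 = 2.367e+05 Pa

2.367e+05


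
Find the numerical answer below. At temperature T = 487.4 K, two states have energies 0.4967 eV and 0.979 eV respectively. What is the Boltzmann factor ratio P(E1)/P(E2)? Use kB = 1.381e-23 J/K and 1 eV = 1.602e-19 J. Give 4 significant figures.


Step 1: Compute energy difference dE = E1 - E2 = 0.4967 - 0.979 = -0.4823 eV
Step 2: Convert to Joules: dE_J = -0.4823 * 1.602e-19 = -7.726e-20 J
Step 3: Compute exponent = -dE_J / (kB * T) = -(-7.726e-20) / (1.381e-23 * 487.4) = 11.48
Step 4: P(E1)/P(E2) = exp(11.48) = 9.666e+04

9.666e+04


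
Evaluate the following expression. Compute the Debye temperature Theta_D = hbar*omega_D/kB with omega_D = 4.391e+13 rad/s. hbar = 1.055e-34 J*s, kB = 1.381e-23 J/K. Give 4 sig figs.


Step 1: hbar*omega_D = 1.055e-34 * 4.391e+13 = 4.633e-21 J
Step 2: Theta_D = 4.633e-21 / 1.381e-23
Step 3: Theta_D = 335.4 K

335.4


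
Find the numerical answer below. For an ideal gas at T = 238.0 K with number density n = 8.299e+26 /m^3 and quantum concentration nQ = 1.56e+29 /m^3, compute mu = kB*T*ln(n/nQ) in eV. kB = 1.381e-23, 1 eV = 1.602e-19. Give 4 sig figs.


Step 1: n/nQ = 8.299e+26/1.56e+29 = 0.00532
Step 2: ln(n/nQ) = -5.236
Step 3: mu = kB*T*ln(n/nQ) = 3.287e-21*-5.236 = -1.721e-20 J
Step 4: Convert to eV: -1.721e-20/1.602e-19 = -0.1074 eV

-0.1074


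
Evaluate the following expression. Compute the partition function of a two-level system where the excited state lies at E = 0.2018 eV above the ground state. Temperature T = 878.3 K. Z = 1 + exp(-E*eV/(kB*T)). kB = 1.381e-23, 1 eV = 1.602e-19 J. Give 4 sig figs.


Step 1: Compute beta*E = E*eV/(kB*T) = 0.2018*1.602e-19/(1.381e-23*878.3) = 2.665
Step 2: exp(-beta*E) = exp(-2.665) = 0.06958
Step 3: Z = 1 + 0.06958 = 1.07

1.07


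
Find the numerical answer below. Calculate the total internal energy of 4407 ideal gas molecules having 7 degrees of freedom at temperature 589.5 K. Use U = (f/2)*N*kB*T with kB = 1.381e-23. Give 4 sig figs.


Step 1: f/2 = 7/2 = 3.5
Step 2: N*kB*T = 4407*1.381e-23*589.5 = 3.588e-17
Step 3: U = 3.5 * 3.588e-17 = 1.256e-16 J

1.256e-16


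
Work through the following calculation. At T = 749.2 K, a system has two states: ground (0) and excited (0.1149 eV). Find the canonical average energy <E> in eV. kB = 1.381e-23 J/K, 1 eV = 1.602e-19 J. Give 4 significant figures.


Step 1: beta*E = 0.1149*1.602e-19/(1.381e-23*749.2) = 1.779
Step 2: exp(-beta*E) = 0.1688
Step 3: <E> = 0.1149*0.1688/(1+0.1688) = 0.01659 eV

0.01659


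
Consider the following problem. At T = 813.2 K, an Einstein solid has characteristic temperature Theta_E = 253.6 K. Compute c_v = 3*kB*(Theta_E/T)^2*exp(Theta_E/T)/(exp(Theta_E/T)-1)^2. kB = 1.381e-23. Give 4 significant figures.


Step 1: x = Theta_E/T = 253.6/813.2 = 0.3119
Step 2: x^2 = 0.09725
Step 3: exp(x) = 1.366
Step 4: c_v = 3*1.381e-23*0.09725*1.366/(1.366-1)^2 = 4.11e-23

4.11e-23


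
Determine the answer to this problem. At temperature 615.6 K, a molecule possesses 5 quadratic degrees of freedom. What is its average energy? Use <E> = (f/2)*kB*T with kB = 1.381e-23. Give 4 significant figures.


Step 1: f/2 = 5/2 = 2.5
Step 2: kB*T = 1.381e-23 * 615.6 = 8.501e-21
Step 3: <E> = 2.5 * 8.501e-21 = 2.125e-20 J

2.125e-20


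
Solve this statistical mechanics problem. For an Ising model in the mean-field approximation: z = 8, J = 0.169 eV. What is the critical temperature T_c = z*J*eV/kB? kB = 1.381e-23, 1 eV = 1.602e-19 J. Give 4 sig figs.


Step 1: z*J = 8*0.169 = 1.352 eV
Step 2: Convert to Joules: 1.352*1.602e-19 = 2.166e-19 J
Step 3: T_c = 2.166e-19 / 1.381e-23 = 1.568e+04 K

1.568e+04


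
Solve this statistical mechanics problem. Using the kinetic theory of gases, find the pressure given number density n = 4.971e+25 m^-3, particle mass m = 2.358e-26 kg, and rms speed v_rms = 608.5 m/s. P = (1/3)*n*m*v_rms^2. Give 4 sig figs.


Step 1: v_rms^2 = 608.5^2 = 3.703e+05
Step 2: n*m = 4.971e+25*2.358e-26 = 1.172
Step 3: P = (1/3)*1.172*3.703e+05 = 1.447e+05 Pa

1.447e+05


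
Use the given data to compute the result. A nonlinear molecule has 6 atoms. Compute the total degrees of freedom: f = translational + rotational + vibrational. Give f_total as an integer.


Step 1: Translational DOF = 3
Step 2: Rotational DOF (nonlinear) = 3
Step 3: Vibrational DOF = 3*6 - 6 = 12
Step 4: Total = 3 + 3 + 12 = 18

18


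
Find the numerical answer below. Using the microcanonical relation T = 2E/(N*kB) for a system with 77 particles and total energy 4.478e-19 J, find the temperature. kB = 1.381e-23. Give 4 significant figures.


Step 1: Numerator = 2*E = 2*4.478e-19 = 8.956e-19 J
Step 2: Denominator = N*kB = 77*1.381e-23 = 1.063e-21
Step 3: T = 8.956e-19 / 1.063e-21 = 842.2 K

842.2


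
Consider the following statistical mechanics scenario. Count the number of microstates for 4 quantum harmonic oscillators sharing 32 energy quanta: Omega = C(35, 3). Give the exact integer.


Step 1: Use binomial coefficient C(35, 3)
Step 2: Numerator = 35! / 32!
Step 3: Denominator = 3!
Step 4: Omega = 6545

6545


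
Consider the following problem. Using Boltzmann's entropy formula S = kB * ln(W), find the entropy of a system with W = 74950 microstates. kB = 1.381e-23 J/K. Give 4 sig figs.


Step 1: ln(W) = ln(74950) = 11.22
Step 2: S = kB * ln(W) = 1.381e-23 * 11.22
Step 3: S = 1.55e-22 J/K

1.55e-22


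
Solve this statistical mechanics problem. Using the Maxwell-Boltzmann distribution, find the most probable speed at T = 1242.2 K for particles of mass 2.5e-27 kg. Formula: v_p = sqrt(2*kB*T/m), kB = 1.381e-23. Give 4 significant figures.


Step 1: Numerator = 2*kB*T = 2*1.381e-23*1242.2 = 3.431e-20
Step 2: Ratio = 3.431e-20 / 2.5e-27 = 1.372e+07
Step 3: v_p = sqrt(1.372e+07) = 3705 m/s

3705


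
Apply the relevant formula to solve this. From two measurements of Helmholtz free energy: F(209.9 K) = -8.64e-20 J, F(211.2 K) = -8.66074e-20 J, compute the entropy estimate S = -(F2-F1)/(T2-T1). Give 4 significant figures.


Step 1: dF = F2 - F1 = -8.66074e-20 - (-8.64e-20) = -2.074e-22 J
Step 2: dT = T2 - T1 = 211.2 - 209.9 = 1.3 K
Step 3: S = -dF/dT = -(-2.074e-22)/1.3 = 1.595e-22 J/K

1.595e-22


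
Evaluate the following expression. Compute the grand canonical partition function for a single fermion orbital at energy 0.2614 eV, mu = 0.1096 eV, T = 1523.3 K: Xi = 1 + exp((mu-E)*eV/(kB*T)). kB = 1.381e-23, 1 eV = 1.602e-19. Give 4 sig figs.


Step 1: (mu - E) = 0.1096 - 0.2614 = -0.1518 eV
Step 2: x = (mu-E)*eV/(kB*T) = -0.1518*1.602e-19/(1.381e-23*1523.3) = -1.156
Step 3: exp(x) = 0.3147
Step 4: Xi = 1 + 0.3147 = 1.315

1.315


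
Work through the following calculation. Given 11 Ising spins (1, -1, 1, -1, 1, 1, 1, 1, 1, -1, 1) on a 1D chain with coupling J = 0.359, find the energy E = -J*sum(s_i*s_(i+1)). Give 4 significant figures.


Step 1: Nearest-neighbor products: -1, -1, -1, -1, 1, 1, 1, 1, -1, -1
Step 2: Sum of products = -2
Step 3: E = -0.359 * -2 = 0.718

0.718


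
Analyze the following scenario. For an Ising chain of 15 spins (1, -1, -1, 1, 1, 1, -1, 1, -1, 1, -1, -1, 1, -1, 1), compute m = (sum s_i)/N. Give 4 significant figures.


Step 1: Count up spins (+1): 8, down spins (-1): 7
Step 2: Total magnetization M = 8 - 7 = 1
Step 3: m = M/N = 1/15 = 0.06667

0.06667


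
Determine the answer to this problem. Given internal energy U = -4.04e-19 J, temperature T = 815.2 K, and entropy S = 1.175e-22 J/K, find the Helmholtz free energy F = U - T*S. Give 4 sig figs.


Step 1: T*S = 815.2 * 1.175e-22 = 9.579e-20 J
Step 2: F = U - T*S = -4.04e-19 - 9.579e-20
Step 3: F = -4.998e-19 J

-4.998e-19


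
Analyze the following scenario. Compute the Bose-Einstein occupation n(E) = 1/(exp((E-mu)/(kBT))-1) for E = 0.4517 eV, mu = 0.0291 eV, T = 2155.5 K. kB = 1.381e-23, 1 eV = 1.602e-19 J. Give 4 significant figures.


Step 1: (E - mu) = 0.4226 eV
Step 2: x = (E-mu)*eV/(kB*T) = 0.4226*1.602e-19/(1.381e-23*2155.5) = 2.274
Step 3: exp(x) = 9.721
Step 4: n = 1/(exp(x)-1) = 0.1147

0.1147


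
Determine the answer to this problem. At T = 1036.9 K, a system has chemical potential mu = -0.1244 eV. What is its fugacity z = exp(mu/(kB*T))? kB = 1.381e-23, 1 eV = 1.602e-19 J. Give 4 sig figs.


Step 1: Convert mu to Joules: -0.1244*1.602e-19 = -1.993e-20 J
Step 2: kB*T = 1.381e-23*1036.9 = 1.432e-20 J
Step 3: mu/(kB*T) = -1.392
Step 4: z = exp(-1.392) = 0.2486

0.2486


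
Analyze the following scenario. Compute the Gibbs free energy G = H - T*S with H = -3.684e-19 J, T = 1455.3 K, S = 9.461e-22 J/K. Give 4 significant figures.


Step 1: T*S = 1455.3 * 9.461e-22 = 1.377e-18 J
Step 2: G = H - T*S = -3.684e-19 - 1.377e-18
Step 3: G = -1.745e-18 J

-1.745e-18


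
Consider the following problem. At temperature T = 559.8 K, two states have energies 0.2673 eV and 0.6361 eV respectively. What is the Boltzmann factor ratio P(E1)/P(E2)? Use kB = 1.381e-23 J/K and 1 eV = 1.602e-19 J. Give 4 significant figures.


Step 1: Compute energy difference dE = E1 - E2 = 0.2673 - 0.6361 = -0.3688 eV
Step 2: Convert to Joules: dE_J = -0.3688 * 1.602e-19 = -5.908e-20 J
Step 3: Compute exponent = -dE_J / (kB * T) = -(-5.908e-20) / (1.381e-23 * 559.8) = 7.642
Step 4: P(E1)/P(E2) = exp(7.642) = 2085

2085


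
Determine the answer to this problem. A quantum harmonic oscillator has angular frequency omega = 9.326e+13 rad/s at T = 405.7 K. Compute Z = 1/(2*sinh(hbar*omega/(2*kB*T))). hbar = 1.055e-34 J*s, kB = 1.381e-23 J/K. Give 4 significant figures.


Step 1: Compute x = hbar*omega/(kB*T) = 1.055e-34*9.326e+13/(1.381e-23*405.7) = 1.756
Step 2: x/2 = 0.878
Step 3: sinh(x/2) = 0.9953
Step 4: Z = 1/(2*0.9953) = 0.5024

0.5024


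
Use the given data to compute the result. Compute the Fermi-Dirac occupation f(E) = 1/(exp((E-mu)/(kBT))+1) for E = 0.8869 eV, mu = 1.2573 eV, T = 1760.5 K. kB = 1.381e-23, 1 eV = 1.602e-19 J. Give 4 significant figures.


Step 1: (E - mu) = 0.8869 - 1.2573 = -0.3704 eV
Step 2: Convert: (E-mu)*eV = -5.934e-20 J
Step 3: x = (E-mu)*eV/(kB*T) = -2.441
Step 4: f = 1/(exp(-2.441)+1) = 0.9199

0.9199


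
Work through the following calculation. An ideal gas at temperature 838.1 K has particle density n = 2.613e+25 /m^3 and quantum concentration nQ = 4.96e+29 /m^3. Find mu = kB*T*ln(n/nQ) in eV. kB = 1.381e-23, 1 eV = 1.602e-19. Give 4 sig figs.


Step 1: n/nQ = 2.613e+25/4.96e+29 = 5.268e-05
Step 2: ln(n/nQ) = -9.851
Step 3: mu = kB*T*ln(n/nQ) = 1.157e-20*-9.851 = -1.14e-19 J
Step 4: Convert to eV: -1.14e-19/1.602e-19 = -0.7117 eV

-0.7117


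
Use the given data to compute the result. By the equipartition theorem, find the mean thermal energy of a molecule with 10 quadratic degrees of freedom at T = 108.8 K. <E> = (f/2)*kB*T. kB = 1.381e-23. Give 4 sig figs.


Step 1: f/2 = 10/2 = 5
Step 2: kB*T = 1.381e-23 * 108.8 = 1.503e-21
Step 3: <E> = 5 * 1.503e-21 = 7.513e-21 J

7.513e-21


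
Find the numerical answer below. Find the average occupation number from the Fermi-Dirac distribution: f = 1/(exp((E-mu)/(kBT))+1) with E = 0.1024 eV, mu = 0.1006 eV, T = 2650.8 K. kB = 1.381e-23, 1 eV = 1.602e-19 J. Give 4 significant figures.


Step 1: (E - mu) = 0.1024 - 0.1006 = 0.0018 eV
Step 2: Convert: (E-mu)*eV = 2.884e-22 J
Step 3: x = (E-mu)*eV/(kB*T) = 0.007877
Step 4: f = 1/(exp(0.007877)+1) = 0.498

0.498


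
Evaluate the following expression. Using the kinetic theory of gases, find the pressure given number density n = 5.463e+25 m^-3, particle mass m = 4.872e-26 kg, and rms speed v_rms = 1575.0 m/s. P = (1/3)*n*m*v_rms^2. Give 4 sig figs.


Step 1: v_rms^2 = 1575.0^2 = 2.481e+06
Step 2: n*m = 5.463e+25*4.872e-26 = 2.662
Step 3: P = (1/3)*2.662*2.481e+06 = 2.201e+06 Pa

2.201e+06


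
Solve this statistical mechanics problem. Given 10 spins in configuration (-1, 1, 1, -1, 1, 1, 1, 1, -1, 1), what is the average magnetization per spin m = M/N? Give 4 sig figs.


Step 1: Count up spins (+1): 7, down spins (-1): 3
Step 2: Total magnetization M = 7 - 3 = 4
Step 3: m = M/N = 4/10 = 0.4

0.4


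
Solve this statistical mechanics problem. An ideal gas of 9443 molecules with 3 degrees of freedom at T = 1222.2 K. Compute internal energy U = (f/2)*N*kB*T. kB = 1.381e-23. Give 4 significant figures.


Step 1: f/2 = 3/2 = 1.5
Step 2: N*kB*T = 9443*1.381e-23*1222.2 = 1.594e-16
Step 3: U = 1.5 * 1.594e-16 = 2.391e-16 J

2.391e-16


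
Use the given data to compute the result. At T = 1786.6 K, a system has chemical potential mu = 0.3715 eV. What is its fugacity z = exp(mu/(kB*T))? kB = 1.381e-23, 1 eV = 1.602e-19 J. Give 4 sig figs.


Step 1: Convert mu to Joules: 0.3715*1.602e-19 = 5.951e-20 J
Step 2: kB*T = 1.381e-23*1786.6 = 2.467e-20 J
Step 3: mu/(kB*T) = 2.412
Step 4: z = exp(2.412) = 11.16

11.16


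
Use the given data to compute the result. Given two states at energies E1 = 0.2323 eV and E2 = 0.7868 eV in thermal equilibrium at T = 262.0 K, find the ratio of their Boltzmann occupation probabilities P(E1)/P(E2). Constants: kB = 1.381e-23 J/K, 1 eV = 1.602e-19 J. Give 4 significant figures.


Step 1: Compute energy difference dE = E1 - E2 = 0.2323 - 0.7868 = -0.5545 eV
Step 2: Convert to Joules: dE_J = -0.5545 * 1.602e-19 = -8.883e-20 J
Step 3: Compute exponent = -dE_J / (kB * T) = -(-8.883e-20) / (1.381e-23 * 262.0) = 24.55
Step 4: P(E1)/P(E2) = exp(24.55) = 4.596e+10

4.596e+10


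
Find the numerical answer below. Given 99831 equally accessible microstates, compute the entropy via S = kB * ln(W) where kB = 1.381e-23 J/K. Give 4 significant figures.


Step 1: ln(W) = ln(99831) = 11.51
Step 2: S = kB * ln(W) = 1.381e-23 * 11.51
Step 3: S = 1.59e-22 J/K

1.59e-22


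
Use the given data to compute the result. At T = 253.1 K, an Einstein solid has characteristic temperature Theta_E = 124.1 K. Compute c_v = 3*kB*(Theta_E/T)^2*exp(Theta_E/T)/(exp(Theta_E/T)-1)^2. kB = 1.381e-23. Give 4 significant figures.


Step 1: x = Theta_E/T = 124.1/253.1 = 0.4903
Step 2: x^2 = 0.2404
Step 3: exp(x) = 1.633
Step 4: c_v = 3*1.381e-23*0.2404*1.633/(1.633-1)^2 = 4.061e-23

4.061e-23


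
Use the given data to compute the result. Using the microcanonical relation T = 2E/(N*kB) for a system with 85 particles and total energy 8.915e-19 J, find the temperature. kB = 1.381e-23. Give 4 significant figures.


Step 1: Numerator = 2*E = 2*8.915e-19 = 1.783e-18 J
Step 2: Denominator = N*kB = 85*1.381e-23 = 1.174e-21
Step 3: T = 1.783e-18 / 1.174e-21 = 1519 K

1519


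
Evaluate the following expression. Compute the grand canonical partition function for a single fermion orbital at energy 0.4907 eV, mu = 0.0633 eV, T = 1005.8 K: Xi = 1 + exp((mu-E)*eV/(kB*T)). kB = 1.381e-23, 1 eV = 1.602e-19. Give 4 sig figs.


Step 1: (mu - E) = 0.0633 - 0.4907 = -0.4274 eV
Step 2: x = (mu-E)*eV/(kB*T) = -0.4274*1.602e-19/(1.381e-23*1005.8) = -4.929
Step 3: exp(x) = 0.007231
Step 4: Xi = 1 + 0.007231 = 1.007

1.007


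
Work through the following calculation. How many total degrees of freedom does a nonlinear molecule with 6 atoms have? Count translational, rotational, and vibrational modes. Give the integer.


Step 1: Translational DOF = 3
Step 2: Rotational DOF (nonlinear) = 3
Step 3: Vibrational DOF = 3*6 - 6 = 12
Step 4: Total = 3 + 3 + 12 = 18

18


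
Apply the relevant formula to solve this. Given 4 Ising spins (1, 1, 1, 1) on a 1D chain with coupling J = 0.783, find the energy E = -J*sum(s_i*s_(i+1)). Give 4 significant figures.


Step 1: Nearest-neighbor products: 1, 1, 1
Step 2: Sum of products = 3
Step 3: E = -0.783 * 3 = -2.349

-2.349


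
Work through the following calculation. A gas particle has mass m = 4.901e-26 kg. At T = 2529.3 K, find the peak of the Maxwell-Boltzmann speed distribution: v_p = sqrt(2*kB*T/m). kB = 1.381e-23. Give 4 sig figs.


Step 1: Numerator = 2*kB*T = 2*1.381e-23*2529.3 = 6.986e-20
Step 2: Ratio = 6.986e-20 / 4.901e-26 = 1.425e+06
Step 3: v_p = sqrt(1.425e+06) = 1194 m/s

1194


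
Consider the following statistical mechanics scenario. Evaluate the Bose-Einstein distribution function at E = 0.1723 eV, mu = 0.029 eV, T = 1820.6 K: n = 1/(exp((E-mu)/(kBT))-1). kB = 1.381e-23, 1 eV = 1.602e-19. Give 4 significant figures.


Step 1: (E - mu) = 0.1433 eV
Step 2: x = (E-mu)*eV/(kB*T) = 0.1433*1.602e-19/(1.381e-23*1820.6) = 0.9131
Step 3: exp(x) = 2.492
Step 4: n = 1/(exp(x)-1) = 0.6703

0.6703


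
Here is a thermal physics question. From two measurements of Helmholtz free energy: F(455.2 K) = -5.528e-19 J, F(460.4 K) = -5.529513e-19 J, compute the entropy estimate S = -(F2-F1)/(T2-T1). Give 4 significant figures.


Step 1: dF = F2 - F1 = -5.529513e-19 - (-5.528e-19) = -1.513e-22 J
Step 2: dT = T2 - T1 = 460.4 - 455.2 = 5.2 K
Step 3: S = -dF/dT = -(-1.513e-22)/5.2 = 2.91e-23 J/K

2.91e-23
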